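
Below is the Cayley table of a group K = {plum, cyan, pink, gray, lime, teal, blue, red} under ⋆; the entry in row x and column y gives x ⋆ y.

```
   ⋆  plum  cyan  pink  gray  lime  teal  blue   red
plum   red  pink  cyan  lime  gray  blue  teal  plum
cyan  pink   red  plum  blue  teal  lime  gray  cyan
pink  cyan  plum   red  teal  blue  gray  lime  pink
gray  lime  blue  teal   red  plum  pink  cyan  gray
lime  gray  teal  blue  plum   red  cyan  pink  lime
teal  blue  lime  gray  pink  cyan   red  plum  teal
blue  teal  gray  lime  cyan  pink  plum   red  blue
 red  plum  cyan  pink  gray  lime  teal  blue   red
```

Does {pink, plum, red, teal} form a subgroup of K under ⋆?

pink ⋆ plum = cyan, which is not in {pink, plum, red, teal}.
The subset is not closed under ⋆, so it is not a subgroup.

No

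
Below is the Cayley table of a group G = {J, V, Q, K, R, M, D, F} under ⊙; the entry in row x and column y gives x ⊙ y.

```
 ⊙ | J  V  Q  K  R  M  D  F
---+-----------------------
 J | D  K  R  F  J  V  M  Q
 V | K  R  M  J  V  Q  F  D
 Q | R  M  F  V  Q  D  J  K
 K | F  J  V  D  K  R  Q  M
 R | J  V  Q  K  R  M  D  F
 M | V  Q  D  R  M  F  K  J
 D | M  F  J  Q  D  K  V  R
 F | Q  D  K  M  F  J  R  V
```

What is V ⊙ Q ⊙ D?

K

V ⊙ Q = M
M ⊙ D = K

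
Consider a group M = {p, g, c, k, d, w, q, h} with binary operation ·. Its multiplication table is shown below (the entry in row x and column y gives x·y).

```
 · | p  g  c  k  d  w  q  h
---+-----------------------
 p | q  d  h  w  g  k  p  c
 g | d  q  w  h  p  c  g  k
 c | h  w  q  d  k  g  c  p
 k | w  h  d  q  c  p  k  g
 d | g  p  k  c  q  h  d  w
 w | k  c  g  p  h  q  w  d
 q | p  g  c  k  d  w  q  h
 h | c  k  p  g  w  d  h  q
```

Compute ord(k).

The identity element is q (its row matches the header).
k^1 = k
k^2 = k·k = q
The first power of k equal to the identity is k^2, so ord(k) = 2.
(Structurally, M here is isomorphic to the elementary abelian group (Z_2)^3.)

2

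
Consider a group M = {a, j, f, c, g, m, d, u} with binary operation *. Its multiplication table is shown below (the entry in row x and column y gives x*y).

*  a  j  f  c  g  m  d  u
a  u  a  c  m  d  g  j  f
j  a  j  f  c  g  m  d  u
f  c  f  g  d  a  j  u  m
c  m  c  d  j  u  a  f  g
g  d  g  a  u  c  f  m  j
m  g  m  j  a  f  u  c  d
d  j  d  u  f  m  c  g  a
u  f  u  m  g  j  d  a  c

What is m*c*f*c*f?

m*c = a
a*f = c
c*c = j
j*f = f

f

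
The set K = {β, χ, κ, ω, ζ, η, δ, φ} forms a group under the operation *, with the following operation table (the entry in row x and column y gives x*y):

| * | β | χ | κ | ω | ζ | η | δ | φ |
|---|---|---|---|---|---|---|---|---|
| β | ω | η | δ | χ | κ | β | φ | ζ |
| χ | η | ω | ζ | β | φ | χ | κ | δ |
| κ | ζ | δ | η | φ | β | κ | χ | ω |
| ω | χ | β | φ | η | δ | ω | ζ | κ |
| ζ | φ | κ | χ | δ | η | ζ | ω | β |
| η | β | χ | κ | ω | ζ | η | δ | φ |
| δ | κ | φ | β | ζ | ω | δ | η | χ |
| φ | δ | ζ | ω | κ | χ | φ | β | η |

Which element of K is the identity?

η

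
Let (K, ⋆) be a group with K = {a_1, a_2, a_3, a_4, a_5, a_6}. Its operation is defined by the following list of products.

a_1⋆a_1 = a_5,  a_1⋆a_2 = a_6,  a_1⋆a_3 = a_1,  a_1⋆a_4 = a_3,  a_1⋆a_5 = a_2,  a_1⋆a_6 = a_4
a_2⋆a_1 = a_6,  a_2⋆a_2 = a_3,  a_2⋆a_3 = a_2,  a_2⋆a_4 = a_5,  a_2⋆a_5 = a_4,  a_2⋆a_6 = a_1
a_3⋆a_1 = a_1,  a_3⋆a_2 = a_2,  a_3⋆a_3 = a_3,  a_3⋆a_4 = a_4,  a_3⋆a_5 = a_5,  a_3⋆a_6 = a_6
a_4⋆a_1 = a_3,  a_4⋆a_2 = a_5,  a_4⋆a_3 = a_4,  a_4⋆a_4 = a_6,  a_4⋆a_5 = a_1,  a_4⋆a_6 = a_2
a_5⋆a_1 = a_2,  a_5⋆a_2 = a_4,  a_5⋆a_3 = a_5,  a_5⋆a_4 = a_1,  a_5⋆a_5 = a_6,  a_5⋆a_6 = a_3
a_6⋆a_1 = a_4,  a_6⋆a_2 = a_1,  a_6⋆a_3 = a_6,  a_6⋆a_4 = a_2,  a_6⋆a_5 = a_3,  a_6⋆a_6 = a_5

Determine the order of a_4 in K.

The identity element is a_3 (its row matches the header).
a_4^1 = a_4
a_4^2 = a_4 ⋆ a_4 = a_6
a_4^3 = a_6 ⋆ a_4 = a_2
a_4^4 = a_2 ⋆ a_4 = a_5
a_4^5 = a_5 ⋆ a_4 = a_1
a_4^6 = a_1 ⋆ a_4 = a_3
The first power of a_4 equal to the identity is a_4^6, so ord(a_4) = 6.

6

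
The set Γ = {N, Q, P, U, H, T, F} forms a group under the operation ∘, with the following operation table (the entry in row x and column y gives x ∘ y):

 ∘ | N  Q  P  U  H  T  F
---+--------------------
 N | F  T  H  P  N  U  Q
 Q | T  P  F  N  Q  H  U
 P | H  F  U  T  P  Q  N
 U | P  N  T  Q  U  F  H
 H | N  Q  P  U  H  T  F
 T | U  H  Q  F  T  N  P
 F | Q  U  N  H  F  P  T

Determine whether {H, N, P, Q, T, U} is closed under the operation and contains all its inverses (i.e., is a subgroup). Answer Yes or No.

No

Q ∘ P = F, which is not in {H, N, P, Q, T, U}.
The subset is not closed under ∘, so it is not a subgroup.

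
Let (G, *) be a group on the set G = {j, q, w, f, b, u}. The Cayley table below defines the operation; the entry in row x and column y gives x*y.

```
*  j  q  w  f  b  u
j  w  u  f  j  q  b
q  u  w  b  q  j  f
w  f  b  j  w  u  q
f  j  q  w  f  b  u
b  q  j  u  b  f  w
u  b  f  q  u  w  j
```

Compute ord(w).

3

The identity element is f (its row matches the header).
w^1 = w
w^2 = w*w = j
w^3 = j*w = f
The first power of w equal to the identity is w^3, so ord(w) = 3.
(Structurally, G here is isomorphic to the cyclic group Z_6.)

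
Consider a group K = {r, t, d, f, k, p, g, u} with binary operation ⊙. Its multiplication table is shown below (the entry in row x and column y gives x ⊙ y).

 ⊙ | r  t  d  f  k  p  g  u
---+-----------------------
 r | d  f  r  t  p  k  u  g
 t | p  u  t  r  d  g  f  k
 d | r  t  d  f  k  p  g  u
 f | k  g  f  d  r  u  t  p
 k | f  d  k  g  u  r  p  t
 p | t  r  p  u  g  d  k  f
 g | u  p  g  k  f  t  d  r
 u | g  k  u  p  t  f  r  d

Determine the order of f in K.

The identity element is d (its row matches the header).
f^1 = f
f^2 = f ⊙ f = d
The first power of f equal to the identity is f^2, so ord(f) = 2.

2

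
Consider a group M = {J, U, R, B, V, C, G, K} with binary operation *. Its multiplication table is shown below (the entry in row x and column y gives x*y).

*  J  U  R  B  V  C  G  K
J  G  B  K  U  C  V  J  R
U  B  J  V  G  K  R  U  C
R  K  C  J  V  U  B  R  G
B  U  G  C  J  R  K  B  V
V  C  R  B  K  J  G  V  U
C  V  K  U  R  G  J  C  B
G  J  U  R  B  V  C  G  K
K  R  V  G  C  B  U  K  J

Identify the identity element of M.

The identity e satisfies e*x = x for all x, so its row in the table reproduces the column headers.
Row G reads: J, U, R, B, V, C, G, K — exactly the header order. So G is the identity.

G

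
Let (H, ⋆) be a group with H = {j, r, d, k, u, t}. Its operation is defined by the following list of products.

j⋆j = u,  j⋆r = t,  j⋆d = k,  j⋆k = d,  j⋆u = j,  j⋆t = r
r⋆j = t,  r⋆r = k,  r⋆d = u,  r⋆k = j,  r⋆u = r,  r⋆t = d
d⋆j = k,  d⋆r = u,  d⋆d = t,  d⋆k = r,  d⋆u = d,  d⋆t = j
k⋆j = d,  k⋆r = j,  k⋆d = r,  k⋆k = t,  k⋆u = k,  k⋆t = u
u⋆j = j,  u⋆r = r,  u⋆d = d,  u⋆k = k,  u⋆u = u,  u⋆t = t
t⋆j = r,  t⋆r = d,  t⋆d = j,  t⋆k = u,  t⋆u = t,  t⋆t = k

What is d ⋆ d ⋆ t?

d ⋆ d = t
t ⋆ t = k

k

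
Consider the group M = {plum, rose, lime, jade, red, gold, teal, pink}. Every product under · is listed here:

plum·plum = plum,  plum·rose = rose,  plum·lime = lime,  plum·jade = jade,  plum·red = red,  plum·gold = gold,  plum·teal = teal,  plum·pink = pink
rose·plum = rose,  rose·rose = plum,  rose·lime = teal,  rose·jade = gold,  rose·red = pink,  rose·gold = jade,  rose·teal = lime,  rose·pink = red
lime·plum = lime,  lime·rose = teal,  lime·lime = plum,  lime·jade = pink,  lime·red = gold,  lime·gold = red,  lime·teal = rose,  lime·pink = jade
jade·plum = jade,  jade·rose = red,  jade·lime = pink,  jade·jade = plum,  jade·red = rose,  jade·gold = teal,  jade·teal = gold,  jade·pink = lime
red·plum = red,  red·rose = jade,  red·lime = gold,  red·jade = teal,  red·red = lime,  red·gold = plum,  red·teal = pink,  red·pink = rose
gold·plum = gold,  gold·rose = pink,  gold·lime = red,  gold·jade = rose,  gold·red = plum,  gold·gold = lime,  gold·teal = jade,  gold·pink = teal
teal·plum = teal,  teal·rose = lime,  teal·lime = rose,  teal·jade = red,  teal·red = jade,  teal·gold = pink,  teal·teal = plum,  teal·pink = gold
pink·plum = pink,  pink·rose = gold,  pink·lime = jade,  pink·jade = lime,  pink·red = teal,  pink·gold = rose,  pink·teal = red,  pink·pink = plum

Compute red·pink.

rose

Read row red, column pink: red·pink = rose.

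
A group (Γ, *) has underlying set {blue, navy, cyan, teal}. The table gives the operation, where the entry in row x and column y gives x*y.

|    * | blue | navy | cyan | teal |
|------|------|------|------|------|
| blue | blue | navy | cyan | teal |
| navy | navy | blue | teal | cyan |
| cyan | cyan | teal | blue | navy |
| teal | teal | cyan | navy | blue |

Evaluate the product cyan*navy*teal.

blue

cyan*navy = teal
teal*teal = blue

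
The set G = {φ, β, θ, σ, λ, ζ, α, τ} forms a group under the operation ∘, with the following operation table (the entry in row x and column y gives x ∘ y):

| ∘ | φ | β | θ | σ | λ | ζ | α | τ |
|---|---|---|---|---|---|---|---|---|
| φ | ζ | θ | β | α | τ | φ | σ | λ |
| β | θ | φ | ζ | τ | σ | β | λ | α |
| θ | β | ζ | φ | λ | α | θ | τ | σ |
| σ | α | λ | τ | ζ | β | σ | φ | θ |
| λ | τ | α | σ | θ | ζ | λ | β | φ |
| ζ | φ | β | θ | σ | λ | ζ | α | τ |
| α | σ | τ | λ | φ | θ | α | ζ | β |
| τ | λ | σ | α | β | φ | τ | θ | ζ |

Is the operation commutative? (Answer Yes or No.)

No

θ ∘ λ = α but λ ∘ θ = σ.
Since θ and λ do not commute, G is not abelian.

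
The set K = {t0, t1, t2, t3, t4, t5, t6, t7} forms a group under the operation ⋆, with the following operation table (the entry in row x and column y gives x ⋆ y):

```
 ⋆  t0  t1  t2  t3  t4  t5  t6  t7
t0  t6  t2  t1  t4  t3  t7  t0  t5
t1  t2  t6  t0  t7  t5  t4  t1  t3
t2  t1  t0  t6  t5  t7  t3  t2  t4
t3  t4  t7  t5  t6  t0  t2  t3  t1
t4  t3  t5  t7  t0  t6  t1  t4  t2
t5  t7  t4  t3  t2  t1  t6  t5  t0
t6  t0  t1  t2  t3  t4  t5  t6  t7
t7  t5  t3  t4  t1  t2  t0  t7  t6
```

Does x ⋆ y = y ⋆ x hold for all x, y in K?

Yes

Check whether the table is symmetric across its main diagonal.
Every entry (row x, col y) equals the entry (row y, col x), so K is abelian.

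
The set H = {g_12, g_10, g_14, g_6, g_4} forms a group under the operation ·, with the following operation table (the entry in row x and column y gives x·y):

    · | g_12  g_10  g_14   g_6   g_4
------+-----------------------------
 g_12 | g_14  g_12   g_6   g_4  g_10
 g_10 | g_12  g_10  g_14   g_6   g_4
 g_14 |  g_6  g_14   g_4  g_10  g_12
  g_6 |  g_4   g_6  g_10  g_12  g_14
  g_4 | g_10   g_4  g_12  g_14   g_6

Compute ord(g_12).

5

The identity element is g_10 (its row matches the header).
g_12^1 = g_12
g_12^2 = g_12·g_12 = g_14
g_12^3 = g_14·g_12 = g_6
g_12^4 = g_6·g_12 = g_4
g_12^5 = g_4·g_12 = g_10
The first power of g_12 equal to the identity is g_12^5, so ord(g_12) = 5.
(Structurally, H here is isomorphic to the cyclic group Z_5.)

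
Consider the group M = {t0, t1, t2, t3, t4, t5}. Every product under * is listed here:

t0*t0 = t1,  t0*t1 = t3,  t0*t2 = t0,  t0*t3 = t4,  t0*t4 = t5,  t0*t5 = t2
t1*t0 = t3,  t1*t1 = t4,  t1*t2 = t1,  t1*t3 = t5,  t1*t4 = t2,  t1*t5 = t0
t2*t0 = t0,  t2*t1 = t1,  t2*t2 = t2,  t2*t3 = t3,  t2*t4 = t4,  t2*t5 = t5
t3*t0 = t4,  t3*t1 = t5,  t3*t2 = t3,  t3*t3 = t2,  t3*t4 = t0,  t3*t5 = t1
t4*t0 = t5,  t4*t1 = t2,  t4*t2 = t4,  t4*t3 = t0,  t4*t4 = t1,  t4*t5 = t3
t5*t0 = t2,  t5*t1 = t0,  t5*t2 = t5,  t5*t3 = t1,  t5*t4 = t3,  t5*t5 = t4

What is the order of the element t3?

2

The identity element is t2 (its row matches the header).
t3^1 = t3
t3^2 = t3 * t3 = t2
The first power of t3 equal to the identity is t3^2, so ord(t3) = 2.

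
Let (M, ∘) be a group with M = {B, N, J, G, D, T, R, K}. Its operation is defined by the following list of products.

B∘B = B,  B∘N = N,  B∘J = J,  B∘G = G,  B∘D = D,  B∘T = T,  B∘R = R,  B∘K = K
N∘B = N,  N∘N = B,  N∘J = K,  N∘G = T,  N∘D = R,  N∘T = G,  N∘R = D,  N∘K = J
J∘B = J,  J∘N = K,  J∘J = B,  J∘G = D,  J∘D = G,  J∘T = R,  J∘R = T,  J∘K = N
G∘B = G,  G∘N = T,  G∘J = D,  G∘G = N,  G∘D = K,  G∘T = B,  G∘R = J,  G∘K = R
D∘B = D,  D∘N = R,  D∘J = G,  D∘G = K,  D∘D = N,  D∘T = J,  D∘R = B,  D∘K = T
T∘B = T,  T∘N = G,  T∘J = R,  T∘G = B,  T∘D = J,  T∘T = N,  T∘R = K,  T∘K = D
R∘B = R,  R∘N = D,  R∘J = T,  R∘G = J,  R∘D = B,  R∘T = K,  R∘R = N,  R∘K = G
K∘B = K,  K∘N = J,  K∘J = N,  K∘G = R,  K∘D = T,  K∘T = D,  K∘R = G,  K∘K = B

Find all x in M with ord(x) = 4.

{D, G, R, T}

Identity is B. Compute the order of each non-identity element by repeated multiplication:
  N: N → B  (order 2)
  J: J → B  (order 2)
  G: G → N → T → B  (order 4)
  D: D → N → R → B  (order 4)
  T: T → N → G → B  (order 4)
  R: R → N → D → B  (order 4)
  K: K → B  (order 2)
Elements of order 4: {D, G, R, T}.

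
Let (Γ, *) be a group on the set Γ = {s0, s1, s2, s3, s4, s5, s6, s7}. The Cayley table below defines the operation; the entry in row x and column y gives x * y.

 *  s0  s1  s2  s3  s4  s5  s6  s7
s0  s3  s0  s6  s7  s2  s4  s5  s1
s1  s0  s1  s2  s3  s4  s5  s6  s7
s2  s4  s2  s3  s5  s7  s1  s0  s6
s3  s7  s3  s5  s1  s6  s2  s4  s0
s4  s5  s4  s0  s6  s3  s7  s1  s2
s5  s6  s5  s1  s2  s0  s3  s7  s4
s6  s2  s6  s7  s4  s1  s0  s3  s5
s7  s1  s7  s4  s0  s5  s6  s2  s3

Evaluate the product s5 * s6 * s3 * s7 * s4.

s4

s5 * s6 = s7
s7 * s3 = s0
s0 * s7 = s1
s1 * s4 = s4
(Structurally, Γ here is isomorphic to the quaternion group Q_8.)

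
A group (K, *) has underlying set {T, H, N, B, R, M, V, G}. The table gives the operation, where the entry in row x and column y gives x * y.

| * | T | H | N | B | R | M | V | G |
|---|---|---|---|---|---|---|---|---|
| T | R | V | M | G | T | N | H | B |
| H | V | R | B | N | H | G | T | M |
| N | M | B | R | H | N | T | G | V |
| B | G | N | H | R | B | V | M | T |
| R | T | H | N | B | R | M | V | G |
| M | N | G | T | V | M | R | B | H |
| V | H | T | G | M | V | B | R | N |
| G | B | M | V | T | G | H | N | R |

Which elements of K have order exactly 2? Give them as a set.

{B, G, H, M, N, T, V}

Identity is R. Compute the order of each non-identity element by repeated multiplication:
  T: T → R  (order 2)
  H: H → R  (order 2)
  N: N → R  (order 2)
  B: B → R  (order 2)
  M: M → R  (order 2)
  V: V → R  (order 2)
  G: G → R  (order 2)
Elements of order 2: {B, G, H, M, N, T, V}.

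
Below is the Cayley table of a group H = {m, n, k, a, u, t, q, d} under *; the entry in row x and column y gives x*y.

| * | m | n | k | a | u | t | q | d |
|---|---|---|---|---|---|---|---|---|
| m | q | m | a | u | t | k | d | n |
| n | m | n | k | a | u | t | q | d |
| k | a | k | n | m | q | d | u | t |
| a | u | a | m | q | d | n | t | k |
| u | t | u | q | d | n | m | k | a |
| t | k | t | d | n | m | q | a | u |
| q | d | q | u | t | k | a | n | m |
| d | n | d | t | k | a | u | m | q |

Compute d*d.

Read row d, column d: d*d = q.

q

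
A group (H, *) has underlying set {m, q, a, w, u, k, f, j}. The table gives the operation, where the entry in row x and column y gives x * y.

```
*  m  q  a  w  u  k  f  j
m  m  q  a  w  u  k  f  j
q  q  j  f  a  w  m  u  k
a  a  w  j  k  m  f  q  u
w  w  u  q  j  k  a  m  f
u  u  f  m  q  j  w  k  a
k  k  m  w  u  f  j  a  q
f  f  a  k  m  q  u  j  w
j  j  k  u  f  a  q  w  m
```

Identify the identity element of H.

The identity e satisfies e * x = x for all x, so its row in the table reproduces the column headers.
Row m reads: m, q, a, w, u, k, f, j — exactly the header order. So m is the identity.
(Structurally, H here is isomorphic to the quaternion group Q_8.)

m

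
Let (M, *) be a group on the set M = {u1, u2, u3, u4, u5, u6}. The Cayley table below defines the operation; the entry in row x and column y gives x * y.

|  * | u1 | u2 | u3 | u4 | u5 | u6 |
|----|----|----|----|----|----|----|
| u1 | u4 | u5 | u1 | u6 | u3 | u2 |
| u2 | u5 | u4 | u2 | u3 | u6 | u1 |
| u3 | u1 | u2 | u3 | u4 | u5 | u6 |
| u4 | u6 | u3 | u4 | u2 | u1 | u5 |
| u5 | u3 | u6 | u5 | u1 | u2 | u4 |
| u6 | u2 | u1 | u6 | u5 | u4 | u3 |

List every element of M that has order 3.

{u2, u4}

Identity is u3. Compute the order of each non-identity element by repeated multiplication:
  u1: u1 → u4 → u6 → u2 → u5 → u3  (order 6)
  u2: u2 → u4 → u3  (order 3)
  u4: u4 → u2 → u3  (order 3)
  u5: u5 → u2 → u6 → u4 → u1 → u3  (order 6)
  u6: u6 → u3  (order 2)
Elements of order 3: {u2, u4}.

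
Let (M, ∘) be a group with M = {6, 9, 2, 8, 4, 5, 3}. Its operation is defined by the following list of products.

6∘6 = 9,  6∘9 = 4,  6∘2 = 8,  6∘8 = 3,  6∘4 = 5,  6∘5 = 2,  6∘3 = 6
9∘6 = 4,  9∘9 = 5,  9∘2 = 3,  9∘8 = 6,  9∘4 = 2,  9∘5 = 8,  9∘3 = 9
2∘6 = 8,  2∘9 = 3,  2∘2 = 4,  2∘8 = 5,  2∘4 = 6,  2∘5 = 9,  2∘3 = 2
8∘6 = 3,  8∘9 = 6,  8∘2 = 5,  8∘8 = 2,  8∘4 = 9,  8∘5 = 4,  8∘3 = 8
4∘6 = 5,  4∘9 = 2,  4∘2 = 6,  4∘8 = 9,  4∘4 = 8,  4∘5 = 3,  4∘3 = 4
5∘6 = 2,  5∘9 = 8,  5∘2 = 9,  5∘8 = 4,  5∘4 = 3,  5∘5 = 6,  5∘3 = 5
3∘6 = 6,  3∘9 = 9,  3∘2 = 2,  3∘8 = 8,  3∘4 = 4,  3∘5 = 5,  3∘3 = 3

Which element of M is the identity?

The identity e satisfies e ∘ x = x for all x, so its row in the table reproduces the column headers.
Row 3 reads: 6, 9, 2, 8, 4, 5, 3 — exactly the header order. So 3 is the identity.
(Structurally, M here is isomorphic to the cyclic group Z_7.)

3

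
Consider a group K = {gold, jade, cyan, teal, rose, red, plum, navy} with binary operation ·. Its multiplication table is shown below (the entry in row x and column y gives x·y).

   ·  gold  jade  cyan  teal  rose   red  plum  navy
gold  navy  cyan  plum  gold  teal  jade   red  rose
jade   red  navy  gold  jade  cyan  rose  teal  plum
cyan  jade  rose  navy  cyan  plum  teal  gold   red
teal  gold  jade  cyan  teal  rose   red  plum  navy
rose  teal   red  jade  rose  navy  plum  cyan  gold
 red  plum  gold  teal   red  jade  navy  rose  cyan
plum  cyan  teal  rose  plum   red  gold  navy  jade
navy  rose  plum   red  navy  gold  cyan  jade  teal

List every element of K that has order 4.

{cyan, gold, jade, plum, red, rose}

Identity is teal. Compute the order of each non-identity element by repeated multiplication:
  gold: gold → navy → rose → teal  (order 4)
  jade: jade → navy → plum → teal  (order 4)
  cyan: cyan → navy → red → teal  (order 4)
  rose: rose → navy → gold → teal  (order 4)
  red: red → navy → cyan → teal  (order 4)
  plum: plum → navy → jade → teal  (order 4)
  navy: navy → teal  (order 2)
Elements of order 4: {cyan, gold, jade, plum, red, rose}.
(Structurally, K here is isomorphic to the quaternion group Q_8.)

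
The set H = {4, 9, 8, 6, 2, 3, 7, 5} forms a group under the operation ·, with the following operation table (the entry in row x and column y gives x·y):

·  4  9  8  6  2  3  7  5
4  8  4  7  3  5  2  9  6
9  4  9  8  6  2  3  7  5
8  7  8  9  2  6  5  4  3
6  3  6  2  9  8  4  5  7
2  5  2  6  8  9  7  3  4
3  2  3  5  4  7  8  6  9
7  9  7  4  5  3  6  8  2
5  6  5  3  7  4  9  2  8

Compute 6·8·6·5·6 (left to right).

6·8 = 2
2·6 = 8
8·5 = 3
3·6 = 4

4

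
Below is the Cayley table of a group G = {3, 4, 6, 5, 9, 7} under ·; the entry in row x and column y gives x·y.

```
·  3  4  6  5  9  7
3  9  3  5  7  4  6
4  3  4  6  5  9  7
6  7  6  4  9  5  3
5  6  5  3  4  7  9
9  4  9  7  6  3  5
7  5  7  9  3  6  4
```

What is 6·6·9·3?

4

6·6 = 4
4·9 = 9
9·3 = 4
(Structurally, G here is isomorphic to the symmetric group S_3.)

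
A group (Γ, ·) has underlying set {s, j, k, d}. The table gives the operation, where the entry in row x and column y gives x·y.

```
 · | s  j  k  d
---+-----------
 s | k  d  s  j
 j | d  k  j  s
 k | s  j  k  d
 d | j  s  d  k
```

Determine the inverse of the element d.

First locate the identity: row k matches the header, so k is the identity.
Scan row d for k: d·d = k. Hence d^(-1) = d.
(Structurally, Γ here is isomorphic to the Klein four-group V_4.)

d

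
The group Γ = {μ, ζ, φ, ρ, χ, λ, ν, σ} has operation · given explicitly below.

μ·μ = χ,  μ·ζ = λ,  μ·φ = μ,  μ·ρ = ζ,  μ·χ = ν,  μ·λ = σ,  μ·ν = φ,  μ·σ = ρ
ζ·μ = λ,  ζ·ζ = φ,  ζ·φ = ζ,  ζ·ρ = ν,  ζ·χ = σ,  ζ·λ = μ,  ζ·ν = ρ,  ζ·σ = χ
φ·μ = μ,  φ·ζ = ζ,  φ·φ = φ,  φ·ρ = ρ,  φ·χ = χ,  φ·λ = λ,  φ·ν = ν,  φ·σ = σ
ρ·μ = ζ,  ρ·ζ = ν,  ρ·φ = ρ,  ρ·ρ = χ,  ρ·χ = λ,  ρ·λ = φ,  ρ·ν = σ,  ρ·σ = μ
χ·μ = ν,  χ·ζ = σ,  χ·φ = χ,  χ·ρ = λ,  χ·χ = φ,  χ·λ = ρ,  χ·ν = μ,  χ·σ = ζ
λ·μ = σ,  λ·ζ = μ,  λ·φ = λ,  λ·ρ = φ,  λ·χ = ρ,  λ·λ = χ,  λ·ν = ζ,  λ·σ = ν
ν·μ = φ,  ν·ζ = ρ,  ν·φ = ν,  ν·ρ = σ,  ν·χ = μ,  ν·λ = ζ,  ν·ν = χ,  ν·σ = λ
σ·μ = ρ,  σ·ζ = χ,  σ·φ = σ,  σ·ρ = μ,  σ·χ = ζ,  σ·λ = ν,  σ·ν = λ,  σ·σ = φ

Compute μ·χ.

ν

Read row μ, column χ: μ·χ = ν.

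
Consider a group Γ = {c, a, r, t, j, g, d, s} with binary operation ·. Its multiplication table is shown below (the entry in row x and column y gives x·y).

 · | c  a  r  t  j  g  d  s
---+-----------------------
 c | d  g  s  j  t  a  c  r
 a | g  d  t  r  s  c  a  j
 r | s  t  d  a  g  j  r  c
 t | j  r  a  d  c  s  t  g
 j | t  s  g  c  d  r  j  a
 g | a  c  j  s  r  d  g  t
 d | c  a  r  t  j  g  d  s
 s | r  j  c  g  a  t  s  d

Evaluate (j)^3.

j^1 = j
j^2 = j·j = d
j^3 = d·j = j

j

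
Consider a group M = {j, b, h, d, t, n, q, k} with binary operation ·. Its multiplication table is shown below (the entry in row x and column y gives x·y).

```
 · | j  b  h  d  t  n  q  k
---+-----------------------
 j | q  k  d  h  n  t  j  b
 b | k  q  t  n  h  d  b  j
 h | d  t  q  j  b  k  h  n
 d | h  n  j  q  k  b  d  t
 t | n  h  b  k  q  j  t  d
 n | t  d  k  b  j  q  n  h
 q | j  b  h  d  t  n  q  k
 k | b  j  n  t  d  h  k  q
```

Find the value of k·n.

h

Read row k, column n: k·n = h.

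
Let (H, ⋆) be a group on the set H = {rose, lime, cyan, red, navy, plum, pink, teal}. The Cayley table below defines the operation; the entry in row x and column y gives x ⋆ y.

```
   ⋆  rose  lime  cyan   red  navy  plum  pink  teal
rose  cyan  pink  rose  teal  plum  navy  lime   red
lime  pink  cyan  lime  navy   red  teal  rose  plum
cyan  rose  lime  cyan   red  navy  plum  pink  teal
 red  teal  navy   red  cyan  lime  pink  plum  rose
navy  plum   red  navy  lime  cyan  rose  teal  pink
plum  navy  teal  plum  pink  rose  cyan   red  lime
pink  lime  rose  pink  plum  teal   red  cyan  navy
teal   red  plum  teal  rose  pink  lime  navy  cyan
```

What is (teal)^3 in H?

teal^1 = teal
teal^2 = teal ⋆ teal = cyan
teal^3 = cyan ⋆ teal = teal

teal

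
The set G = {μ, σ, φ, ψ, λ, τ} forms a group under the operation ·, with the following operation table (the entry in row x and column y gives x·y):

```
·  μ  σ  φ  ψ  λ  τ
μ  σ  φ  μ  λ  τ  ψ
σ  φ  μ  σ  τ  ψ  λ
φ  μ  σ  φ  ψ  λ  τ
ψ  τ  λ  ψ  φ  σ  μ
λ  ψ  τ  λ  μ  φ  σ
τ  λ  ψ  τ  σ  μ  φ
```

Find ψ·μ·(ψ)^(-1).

The identity is φ. In row ψ, the entry φ sits in column ψ, so ψ^(-1) = ψ.
ψ·μ = τ
τ·ψ = σ
(Structurally, G here is isomorphic to the symmetric group S_3.)

σ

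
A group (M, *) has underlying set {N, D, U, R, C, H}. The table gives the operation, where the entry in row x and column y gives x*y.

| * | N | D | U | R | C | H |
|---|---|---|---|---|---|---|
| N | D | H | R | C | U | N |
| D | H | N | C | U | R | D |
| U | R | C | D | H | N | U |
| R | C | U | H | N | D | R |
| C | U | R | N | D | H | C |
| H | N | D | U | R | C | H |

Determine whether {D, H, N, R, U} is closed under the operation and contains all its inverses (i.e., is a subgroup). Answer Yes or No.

No

R*N = C, which is not in {D, H, N, R, U}.
The subset is not closed under *, so it is not a subgroup.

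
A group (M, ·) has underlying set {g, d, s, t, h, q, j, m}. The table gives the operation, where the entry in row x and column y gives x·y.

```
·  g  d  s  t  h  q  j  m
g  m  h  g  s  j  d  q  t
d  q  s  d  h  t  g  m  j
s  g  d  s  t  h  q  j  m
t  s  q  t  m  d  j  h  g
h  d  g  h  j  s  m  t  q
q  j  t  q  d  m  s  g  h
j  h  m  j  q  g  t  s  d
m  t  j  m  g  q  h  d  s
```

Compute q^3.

q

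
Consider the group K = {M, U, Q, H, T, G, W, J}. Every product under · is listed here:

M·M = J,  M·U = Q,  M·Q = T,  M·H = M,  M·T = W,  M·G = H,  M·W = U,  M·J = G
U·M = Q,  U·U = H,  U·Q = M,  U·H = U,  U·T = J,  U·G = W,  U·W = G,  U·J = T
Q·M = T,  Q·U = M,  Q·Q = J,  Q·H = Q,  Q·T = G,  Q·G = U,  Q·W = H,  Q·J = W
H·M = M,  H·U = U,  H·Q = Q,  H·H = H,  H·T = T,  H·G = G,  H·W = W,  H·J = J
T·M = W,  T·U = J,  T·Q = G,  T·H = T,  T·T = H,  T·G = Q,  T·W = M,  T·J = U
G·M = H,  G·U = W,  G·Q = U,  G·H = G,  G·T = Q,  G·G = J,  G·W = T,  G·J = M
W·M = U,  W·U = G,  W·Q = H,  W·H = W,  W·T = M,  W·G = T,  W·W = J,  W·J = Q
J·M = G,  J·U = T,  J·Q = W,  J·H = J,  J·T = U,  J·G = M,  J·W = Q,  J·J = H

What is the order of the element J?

2

The identity element is H (its row matches the header).
J^1 = J
J^2 = J·J = H
The first power of J equal to the identity is J^2, so ord(J) = 2.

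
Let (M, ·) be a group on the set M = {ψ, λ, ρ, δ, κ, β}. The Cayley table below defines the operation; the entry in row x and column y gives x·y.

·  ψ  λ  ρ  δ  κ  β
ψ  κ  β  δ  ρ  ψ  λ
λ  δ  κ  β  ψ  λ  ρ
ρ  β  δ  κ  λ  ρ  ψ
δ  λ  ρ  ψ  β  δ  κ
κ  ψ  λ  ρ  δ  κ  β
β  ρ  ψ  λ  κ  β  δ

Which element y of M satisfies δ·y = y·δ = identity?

First locate the identity: row κ matches the header, so κ is the identity.
Scan row δ for κ: δ·β = κ. Hence δ^(-1) = β.
(Structurally, M here is isomorphic to the symmetric group S_3.)

β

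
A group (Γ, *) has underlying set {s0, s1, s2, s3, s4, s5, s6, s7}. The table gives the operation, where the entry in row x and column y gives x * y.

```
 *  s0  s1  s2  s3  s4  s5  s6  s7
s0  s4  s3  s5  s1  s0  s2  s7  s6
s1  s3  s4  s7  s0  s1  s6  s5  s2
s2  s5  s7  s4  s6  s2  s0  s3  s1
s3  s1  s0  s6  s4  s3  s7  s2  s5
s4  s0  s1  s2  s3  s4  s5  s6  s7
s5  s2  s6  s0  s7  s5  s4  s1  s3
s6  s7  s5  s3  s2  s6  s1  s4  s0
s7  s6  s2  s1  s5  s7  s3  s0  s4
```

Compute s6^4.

s4

s6^1 = s6
s6^2 = s6 * s6 = s4
s6^3 = s4 * s6 = s6
s6^4 = s6 * s6 = s4
(Structurally, Γ here is isomorphic to the elementary abelian group (Z_2)^3.)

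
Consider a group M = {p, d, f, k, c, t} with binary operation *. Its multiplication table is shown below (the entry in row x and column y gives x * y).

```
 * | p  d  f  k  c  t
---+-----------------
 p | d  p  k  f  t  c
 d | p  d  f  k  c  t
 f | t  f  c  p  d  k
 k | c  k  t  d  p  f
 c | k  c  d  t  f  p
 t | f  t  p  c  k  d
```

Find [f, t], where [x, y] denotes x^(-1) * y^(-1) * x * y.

f

Identity is d; from the table f^(-1) = c and t^(-1) = t.
c * t = p
p * f = k
k * t = f
(Structurally, M here is isomorphic to the symmetric group S_3.)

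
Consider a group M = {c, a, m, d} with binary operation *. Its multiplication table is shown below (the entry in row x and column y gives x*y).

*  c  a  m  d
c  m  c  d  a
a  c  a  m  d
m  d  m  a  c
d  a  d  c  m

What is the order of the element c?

The identity element is a (its row matches the header).
c^1 = c
c^2 = c*c = m
c^3 = m*c = d
c^4 = d*c = a
The first power of c equal to the identity is c^4, so ord(c) = 4.

4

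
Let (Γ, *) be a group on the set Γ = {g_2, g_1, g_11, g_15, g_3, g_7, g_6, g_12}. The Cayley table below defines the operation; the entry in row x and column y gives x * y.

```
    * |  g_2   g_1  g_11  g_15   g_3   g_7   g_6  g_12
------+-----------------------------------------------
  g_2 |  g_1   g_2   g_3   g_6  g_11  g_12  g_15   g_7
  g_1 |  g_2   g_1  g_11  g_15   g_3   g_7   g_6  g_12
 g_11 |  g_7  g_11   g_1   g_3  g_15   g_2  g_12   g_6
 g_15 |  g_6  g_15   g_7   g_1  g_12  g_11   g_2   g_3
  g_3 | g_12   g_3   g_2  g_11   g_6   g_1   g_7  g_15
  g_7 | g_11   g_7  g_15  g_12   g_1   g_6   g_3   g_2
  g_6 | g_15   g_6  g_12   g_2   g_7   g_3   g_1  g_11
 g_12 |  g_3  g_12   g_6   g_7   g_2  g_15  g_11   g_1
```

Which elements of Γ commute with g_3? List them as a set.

Compare row g_3 with column g_3 entry by entry.
g_7 * g_3 = g_1 = g_3 * g_7, so g_7 commutes with g_3.
g_11 * g_3 = g_15 but g_3 * g_11 = g_2, so g_11 does not.
Collecting the elements that commute with g_3: C(g_3) = {g_1, g_3, g_6, g_7}.

{g_1, g_3, g_6, g_7}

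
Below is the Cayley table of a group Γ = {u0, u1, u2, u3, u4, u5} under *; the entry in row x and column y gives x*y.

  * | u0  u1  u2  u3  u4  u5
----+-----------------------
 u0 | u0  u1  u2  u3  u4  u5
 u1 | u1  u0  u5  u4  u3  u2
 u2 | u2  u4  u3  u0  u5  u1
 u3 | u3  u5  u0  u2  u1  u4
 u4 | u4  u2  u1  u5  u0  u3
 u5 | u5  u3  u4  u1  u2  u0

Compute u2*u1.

u4

Read row u2, column u1: u2*u1 = u4.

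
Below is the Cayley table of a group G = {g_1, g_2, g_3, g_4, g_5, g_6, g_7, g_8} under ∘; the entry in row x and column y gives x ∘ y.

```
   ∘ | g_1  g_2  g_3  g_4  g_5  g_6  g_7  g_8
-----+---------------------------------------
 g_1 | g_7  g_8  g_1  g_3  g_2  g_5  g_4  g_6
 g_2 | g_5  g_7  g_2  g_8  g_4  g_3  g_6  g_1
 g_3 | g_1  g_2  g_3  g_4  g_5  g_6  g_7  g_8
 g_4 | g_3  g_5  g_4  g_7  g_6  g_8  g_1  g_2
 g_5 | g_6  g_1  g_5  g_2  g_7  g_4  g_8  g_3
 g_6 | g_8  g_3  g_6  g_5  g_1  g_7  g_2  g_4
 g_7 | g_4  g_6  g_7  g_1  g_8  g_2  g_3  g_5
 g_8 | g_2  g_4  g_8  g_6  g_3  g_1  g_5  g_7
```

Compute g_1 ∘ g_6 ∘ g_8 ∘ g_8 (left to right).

g_1 ∘ g_6 = g_5
g_5 ∘ g_8 = g_3
g_3 ∘ g_8 = g_8

g_8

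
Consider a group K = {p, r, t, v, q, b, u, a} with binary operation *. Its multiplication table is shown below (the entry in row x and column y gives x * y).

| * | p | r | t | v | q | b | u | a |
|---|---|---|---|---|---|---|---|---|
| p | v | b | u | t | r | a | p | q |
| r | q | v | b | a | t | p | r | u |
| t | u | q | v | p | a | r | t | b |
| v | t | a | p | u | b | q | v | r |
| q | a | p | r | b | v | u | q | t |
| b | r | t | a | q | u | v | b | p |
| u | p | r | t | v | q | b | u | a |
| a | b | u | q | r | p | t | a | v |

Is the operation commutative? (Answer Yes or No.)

No

r * t = b but t * r = q.
Since r and t do not commute, K is not abelian.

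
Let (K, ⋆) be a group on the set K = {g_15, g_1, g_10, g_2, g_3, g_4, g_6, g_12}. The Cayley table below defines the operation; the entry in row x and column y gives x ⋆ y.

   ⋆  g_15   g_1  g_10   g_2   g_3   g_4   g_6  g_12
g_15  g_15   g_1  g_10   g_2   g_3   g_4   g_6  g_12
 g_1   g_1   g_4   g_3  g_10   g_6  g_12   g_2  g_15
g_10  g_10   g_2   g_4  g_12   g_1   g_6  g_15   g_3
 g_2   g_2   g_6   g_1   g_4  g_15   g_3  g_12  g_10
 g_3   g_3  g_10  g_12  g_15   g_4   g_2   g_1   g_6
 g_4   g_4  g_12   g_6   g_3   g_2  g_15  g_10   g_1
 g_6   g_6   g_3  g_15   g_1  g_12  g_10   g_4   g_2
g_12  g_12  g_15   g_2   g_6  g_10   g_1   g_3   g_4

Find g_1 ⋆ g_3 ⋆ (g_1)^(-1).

g_2

The identity is g_15. In row g_1, the entry g_15 sits in column g_12, so g_1^(-1) = g_12.
g_1 ⋆ g_3 = g_6
g_6 ⋆ g_12 = g_2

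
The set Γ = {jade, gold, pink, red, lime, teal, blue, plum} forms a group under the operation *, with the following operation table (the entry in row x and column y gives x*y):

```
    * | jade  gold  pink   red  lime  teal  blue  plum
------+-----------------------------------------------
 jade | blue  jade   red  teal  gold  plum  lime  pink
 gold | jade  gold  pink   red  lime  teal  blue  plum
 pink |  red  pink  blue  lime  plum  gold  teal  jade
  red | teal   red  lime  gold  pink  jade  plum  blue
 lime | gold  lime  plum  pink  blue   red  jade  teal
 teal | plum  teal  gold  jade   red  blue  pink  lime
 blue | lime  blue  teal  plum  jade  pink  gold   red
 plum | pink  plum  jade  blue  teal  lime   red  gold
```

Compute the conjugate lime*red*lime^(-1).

red

The identity is gold. In row lime, the entry gold sits in column jade, so lime^(-1) = jade.
lime*red = pink
pink*jade = red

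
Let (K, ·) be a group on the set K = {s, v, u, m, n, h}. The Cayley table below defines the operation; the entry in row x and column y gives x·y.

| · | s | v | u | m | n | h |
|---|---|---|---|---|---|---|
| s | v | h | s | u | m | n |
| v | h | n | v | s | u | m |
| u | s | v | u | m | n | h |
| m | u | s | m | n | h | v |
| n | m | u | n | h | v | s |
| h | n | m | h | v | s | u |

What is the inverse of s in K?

m

First locate the identity: row u matches the header, so u is the identity.
Scan row s for u: s·m = u. Hence s^(-1) = m.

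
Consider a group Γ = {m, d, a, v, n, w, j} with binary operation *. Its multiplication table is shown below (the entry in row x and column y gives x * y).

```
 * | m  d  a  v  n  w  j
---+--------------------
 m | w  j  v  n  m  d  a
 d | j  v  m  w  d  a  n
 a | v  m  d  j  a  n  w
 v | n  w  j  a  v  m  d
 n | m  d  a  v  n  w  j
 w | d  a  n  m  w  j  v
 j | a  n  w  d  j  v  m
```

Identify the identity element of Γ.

n

The identity e satisfies e * x = x for all x, so its row in the table reproduces the column headers.
Row n reads: m, d, a, v, n, w, j — exactly the header order. So n is the identity.
(Structurally, Γ here is isomorphic to the cyclic group Z_7.)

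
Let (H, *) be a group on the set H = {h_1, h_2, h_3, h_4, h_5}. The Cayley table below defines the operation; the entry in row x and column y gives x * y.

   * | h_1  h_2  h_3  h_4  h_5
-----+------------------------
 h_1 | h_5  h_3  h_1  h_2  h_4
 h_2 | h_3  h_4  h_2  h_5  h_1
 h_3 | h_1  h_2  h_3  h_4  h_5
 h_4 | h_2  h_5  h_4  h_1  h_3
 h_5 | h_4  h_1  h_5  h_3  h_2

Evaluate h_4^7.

h_4^1 = h_4
h_4^2 = h_4 * h_4 = h_1
h_4^3 = h_1 * h_4 = h_2
h_4^4 = h_2 * h_4 = h_5
h_4^5 = h_5 * h_4 = h_3
h_4^6 = h_3 * h_4 = h_4
h_4^7 = h_4 * h_4 = h_1

h_1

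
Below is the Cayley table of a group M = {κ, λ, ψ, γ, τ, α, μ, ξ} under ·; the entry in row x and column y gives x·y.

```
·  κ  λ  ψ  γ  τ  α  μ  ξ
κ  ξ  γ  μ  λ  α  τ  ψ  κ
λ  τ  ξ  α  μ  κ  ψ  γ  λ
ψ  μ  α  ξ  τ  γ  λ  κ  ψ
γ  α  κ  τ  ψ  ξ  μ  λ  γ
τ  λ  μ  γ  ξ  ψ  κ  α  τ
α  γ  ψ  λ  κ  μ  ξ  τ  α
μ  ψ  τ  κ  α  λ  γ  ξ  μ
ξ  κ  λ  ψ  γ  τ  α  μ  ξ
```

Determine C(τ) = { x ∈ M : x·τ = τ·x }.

{γ, ξ, τ, ψ}

Compare row τ with column τ entry by entry.
ψ·τ = γ = τ·ψ, so ψ commutes with τ.
λ·τ = κ but τ·λ = μ, so λ does not.
Collecting the elements that commute with τ: C(τ) = {γ, ξ, τ, ψ}.
(Structurally, M here is isomorphic to the dihedral group D_4.)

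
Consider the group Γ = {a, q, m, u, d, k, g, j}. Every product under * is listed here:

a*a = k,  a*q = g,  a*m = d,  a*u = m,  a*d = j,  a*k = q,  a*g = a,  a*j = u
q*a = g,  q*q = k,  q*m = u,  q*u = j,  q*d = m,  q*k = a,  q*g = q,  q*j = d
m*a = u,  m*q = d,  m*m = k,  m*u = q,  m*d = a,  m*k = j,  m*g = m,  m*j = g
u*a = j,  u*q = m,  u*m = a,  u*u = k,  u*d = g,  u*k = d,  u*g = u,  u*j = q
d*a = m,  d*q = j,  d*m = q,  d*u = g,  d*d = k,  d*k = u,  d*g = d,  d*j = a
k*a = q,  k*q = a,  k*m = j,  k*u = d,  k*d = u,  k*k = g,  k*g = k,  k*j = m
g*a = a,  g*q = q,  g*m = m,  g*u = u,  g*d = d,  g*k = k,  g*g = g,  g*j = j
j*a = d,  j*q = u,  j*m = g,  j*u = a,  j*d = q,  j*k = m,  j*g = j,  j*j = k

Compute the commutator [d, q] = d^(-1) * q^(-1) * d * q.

Identity is g; from the table d^(-1) = u and q^(-1) = a.
u * a = j
j * d = q
q * q = k

k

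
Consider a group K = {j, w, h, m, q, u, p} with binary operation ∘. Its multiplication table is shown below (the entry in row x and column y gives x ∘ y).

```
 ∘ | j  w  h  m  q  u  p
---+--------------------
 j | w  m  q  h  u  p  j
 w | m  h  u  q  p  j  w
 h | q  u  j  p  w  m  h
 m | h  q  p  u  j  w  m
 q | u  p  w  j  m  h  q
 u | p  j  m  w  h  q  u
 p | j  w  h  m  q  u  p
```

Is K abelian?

Yes

Check whether the table is symmetric across its main diagonal.
Every entry (row x, col y) equals the entry (row y, col x), so K is abelian.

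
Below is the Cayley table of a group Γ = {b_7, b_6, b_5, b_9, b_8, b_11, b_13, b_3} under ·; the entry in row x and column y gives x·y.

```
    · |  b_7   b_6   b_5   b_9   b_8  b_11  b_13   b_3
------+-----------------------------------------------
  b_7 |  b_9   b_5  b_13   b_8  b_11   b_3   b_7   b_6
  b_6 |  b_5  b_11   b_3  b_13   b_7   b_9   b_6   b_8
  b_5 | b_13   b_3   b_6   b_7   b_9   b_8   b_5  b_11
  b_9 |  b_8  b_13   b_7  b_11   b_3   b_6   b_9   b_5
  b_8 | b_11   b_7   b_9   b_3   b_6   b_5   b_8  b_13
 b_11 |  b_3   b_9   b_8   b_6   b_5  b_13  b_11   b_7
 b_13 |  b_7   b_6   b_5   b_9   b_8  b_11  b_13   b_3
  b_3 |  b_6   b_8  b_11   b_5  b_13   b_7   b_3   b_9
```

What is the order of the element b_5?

8

The identity element is b_13 (its row matches the header).
b_5^1 = b_5
b_5^2 = b_5·b_5 = b_6
b_5^3 = b_6·b_5 = b_3
b_5^4 = b_3·b_5 = b_11
b_5^5 = b_11·b_5 = b_8
b_5^6 = b_8·b_5 = b_9
b_5^7 = b_9·b_5 = b_7
b_5^8 = b_7·b_5 = b_13
The first power of b_5 equal to the identity is b_5^8, so ord(b_5) = 8.
(Structurally, Γ here is isomorphic to the cyclic group Z_8.)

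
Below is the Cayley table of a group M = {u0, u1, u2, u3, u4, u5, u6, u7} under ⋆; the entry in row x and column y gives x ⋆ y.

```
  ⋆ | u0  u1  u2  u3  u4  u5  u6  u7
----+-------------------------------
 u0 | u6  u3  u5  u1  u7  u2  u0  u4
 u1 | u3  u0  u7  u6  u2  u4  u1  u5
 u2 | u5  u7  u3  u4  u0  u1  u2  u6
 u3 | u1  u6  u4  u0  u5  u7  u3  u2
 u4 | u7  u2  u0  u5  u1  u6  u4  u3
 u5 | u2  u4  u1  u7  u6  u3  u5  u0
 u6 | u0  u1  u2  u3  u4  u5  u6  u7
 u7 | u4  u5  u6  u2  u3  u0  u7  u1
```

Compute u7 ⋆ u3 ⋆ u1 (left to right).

u7 ⋆ u3 = u2
u2 ⋆ u1 = u7

u7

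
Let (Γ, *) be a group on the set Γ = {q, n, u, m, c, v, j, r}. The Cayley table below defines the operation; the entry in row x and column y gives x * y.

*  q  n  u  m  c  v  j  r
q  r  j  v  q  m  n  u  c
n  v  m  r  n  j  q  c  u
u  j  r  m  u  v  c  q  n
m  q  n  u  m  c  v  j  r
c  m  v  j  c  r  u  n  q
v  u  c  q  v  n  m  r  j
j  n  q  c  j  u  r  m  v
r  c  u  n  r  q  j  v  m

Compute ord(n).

2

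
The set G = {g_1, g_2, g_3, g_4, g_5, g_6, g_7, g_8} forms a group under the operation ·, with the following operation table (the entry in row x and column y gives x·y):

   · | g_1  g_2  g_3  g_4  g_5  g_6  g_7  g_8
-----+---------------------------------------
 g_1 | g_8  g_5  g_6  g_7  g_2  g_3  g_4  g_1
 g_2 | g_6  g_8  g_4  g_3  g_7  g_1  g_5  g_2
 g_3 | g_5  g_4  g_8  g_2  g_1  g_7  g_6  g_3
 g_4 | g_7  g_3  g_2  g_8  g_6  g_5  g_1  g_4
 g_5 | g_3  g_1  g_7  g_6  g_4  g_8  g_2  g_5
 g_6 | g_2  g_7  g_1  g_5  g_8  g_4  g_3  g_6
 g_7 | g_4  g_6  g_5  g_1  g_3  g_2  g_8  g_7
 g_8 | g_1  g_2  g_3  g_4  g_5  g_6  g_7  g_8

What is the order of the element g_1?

The identity element is g_8 (its row matches the header).
g_1^1 = g_1
g_1^2 = g_1·g_1 = g_8
The first power of g_1 equal to the identity is g_1^2, so ord(g_1) = 2.

2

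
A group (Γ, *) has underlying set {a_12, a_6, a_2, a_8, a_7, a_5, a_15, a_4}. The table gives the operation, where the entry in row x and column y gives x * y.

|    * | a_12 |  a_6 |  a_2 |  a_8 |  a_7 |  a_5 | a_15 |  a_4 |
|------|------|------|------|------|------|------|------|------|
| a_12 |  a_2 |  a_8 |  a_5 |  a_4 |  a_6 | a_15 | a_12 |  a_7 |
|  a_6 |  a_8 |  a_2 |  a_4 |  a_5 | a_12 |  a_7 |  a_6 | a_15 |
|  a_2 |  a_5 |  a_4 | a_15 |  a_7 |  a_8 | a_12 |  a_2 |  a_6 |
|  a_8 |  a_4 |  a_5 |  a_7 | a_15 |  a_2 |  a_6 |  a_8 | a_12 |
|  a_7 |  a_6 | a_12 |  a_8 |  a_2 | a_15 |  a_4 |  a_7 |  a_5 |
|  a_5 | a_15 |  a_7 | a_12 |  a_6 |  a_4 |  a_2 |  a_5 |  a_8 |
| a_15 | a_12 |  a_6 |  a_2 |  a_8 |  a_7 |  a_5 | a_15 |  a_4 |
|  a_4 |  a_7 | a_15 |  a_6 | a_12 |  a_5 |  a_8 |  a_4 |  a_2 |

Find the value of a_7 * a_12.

Read row a_7, column a_12: a_7 * a_12 = a_6.
(Structurally, Γ here is isomorphic to Z_2 x Z_4.)

a_6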